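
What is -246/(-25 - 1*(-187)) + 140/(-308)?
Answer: -586/297 ≈ -1.9731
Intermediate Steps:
-246/(-25 - 1*(-187)) + 140/(-308) = -246/(-25 + 187) + 140*(-1/308) = -246/162 - 5/11 = -246*1/162 - 5/11 = -41/27 - 5/11 = -586/297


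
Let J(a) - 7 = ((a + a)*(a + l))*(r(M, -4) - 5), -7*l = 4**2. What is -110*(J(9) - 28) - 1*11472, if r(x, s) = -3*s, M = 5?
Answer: -102222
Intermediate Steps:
l = -16/7 (l = -1/7*4**2 = -1/7*16 = -16/7 ≈ -2.2857)
J(a) = 7 + 14*a*(-16/7 + a) (J(a) = 7 + ((a + a)*(a - 16/7))*(-3*(-4) - 5) = 7 + ((2*a)*(-16/7 + a))*(12 - 5) = 7 + (2*a*(-16/7 + a))*7 = 7 + 14*a*(-16/7 + a))
-110*(J(9) - 28) - 1*11472 = -110*((7 - 32*9 + 14*9**2) - 28) - 1*11472 = -110*((7 - 288 + 14*81) - 28) - 11472 = -110*((7 - 288 + 1134) - 28) - 11472 = -110*(853 - 28) - 11472 = -110*825 - 11472 = -90750 - 11472 = -102222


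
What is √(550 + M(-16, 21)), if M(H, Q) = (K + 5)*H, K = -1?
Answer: 9*√6 ≈ 22.045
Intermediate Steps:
M(H, Q) = 4*H (M(H, Q) = (-1 + 5)*H = 4*H)
√(550 + M(-16, 21)) = √(550 + 4*(-16)) = √(550 - 64) = √486 = 9*√6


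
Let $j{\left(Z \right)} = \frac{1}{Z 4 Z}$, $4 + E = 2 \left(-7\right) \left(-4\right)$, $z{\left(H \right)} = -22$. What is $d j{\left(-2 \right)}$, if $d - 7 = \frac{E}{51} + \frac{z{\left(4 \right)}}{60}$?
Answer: $\frac{1301}{2720} \approx 0.47831$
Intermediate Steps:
$E = 52$ ($E = -4 + 2 \left(-7\right) \left(-4\right) = -4 - -56 = -4 + 56 = 52$)
$j{\left(Z \right)} = \frac{1}{4 Z^{2}}$ ($j{\left(Z \right)} = \frac{\frac{1}{4} \frac{1}{Z}}{Z} = \frac{1}{4 Z^{2}}$)
$d = \frac{1301}{170}$ ($d = 7 + \left(\frac{52}{51} - \frac{22}{60}\right) = 7 + \left(52 \cdot \frac{1}{51} - \frac{11}{30}\right) = 7 + \left(\frac{52}{51} - \frac{11}{30}\right) = 7 + \frac{111}{170} = \frac{1301}{170} \approx 7.6529$)
$d j{\left(-2 \right)} = \frac{1301 \frac{1}{4 \cdot 4}}{170} = \frac{1301 \cdot \frac{1}{4} \cdot \frac{1}{4}}{170} = \frac{1301}{170} \cdot \frac{1}{16} = \frac{1301}{2720}$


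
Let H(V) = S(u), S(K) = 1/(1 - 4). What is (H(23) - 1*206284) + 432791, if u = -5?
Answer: 679520/3 ≈ 2.2651e+5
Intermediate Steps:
S(K) = -1/3 (S(K) = 1/(-3) = -1/3)
H(V) = -1/3
(H(23) - 1*206284) + 432791 = (-1/3 - 1*206284) + 432791 = (-1/3 - 206284) + 432791 = -618853/3 + 432791 = 679520/3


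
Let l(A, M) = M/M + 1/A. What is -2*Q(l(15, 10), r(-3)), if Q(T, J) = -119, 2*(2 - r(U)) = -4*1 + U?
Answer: 238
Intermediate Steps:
r(U) = 4 - U/2 (r(U) = 2 - (-4*1 + U)/2 = 2 - (-4 + U)/2 = 2 + (2 - U/2) = 4 - U/2)
l(A, M) = 1 + 1/A
-2*Q(l(15, 10), r(-3)) = -2*(-119) = 238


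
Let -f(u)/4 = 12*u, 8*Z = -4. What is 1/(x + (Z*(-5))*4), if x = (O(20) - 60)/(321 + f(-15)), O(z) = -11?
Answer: 1041/10339 ≈ 0.10069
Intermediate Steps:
Z = -½ (Z = (⅛)*(-4) = -½ ≈ -0.50000)
f(u) = -48*u
x = -71/1041 (x = (-11 - 60)/(321 - 48*(-15)) = -71/(321 + 720) = -71/1041 ≈ -0.068204)
1/(x + (Z*(-5))*4) = 1/(-71/1041 - ½*(-5)*4) = 1/(-71/1041 + (5/2)*4) = 1/(-71/1041 + 10) = 1/(10339/1041) = 1041/10339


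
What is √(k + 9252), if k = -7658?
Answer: √1594 ≈ 39.925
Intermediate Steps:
√(k + 9252) = √(-7658 + 9252) = √1594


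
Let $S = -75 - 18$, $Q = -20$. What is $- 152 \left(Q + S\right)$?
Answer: $17176$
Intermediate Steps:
$S = -93$
$- 152 \left(Q + S\right) = - 152 \left(-20 - 93\right) = \left(-152\right) \left(-113\right) = 17176$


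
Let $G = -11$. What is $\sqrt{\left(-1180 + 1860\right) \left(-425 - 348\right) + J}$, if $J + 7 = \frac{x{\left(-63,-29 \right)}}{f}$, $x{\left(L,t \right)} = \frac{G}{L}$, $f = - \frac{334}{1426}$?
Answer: $\frac{i \sqrt{6464967378170}}{3507} \approx 725.02 i$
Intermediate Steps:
$f = - \frac{167}{713}$ ($f = \left(-334\right) \frac{1}{1426} = - \frac{167}{713} \approx -0.23422$)
$x{\left(L,t \right)} = - \frac{11}{L}$
$J = - \frac{81490}{10521}$ ($J = -7 + \frac{\left(-11\right) \frac{1}{-63}}{- \frac{167}{713}} = -7 + \left(-11\right) \left(- \frac{1}{63}\right) \left(- \frac{713}{167}\right) = -7 + \frac{11}{63} \left(- \frac{713}{167}\right) = -7 - \frac{7843}{10521} = - \frac{81490}{10521} \approx -7.7455$)
$\sqrt{\left(-1180 + 1860\right) \left(-425 - 348\right) + J} = \sqrt{\left(-1180 + 1860\right) \left(-425 - 348\right) - \frac{81490}{10521}} = \sqrt{680 \left(-773\right) - \frac{81490}{10521}} = \sqrt{-525640 - \frac{81490}{10521}} = \sqrt{- \frac{5530339930}{10521}} = \frac{i \sqrt{6464967378170}}{3507}$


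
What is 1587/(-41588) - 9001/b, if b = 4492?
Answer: -47682799/23351662 ≈ -2.0419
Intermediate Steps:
1587/(-41588) - 9001/b = 1587/(-41588) - 9001/4492 = 1587*(-1/41588) - 9001*1/4492 = -1587/41588 - 9001/4492 = -47682799/23351662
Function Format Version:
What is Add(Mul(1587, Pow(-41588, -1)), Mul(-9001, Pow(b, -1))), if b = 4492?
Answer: Rational(-47682799, 23351662) ≈ -2.0419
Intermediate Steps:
Add(Mul(1587, Pow(-41588, -1)), Mul(-9001, Pow(b, -1))) = Add(Mul(1587, Pow(-41588, -1)), Mul(-9001, Pow(4492, -1))) = Add(Mul(1587, Rational(-1, 41588)), Mul(-9001, Rational(1, 4492))) = Add(Rational(-1587, 41588), Rational(-9001, 4492)) = Rational(-47682799, 23351662)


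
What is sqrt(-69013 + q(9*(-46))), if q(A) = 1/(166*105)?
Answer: I*sqrt(20966487546270)/17430 ≈ 262.7*I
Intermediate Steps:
q(A) = 1/17430 (q(A) = (1/166)*(1/105) = 1/17430)
sqrt(-69013 + q(9*(-46))) = sqrt(-69013 + 1/17430) = sqrt(-1202896589/17430) = I*sqrt(20966487546270)/17430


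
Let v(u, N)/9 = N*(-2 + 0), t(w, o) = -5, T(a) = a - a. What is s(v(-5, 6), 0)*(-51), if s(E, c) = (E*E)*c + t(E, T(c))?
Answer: 255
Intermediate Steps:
T(a) = 0
v(u, N) = -18*N (v(u, N) = 9*(N*(-2 + 0)) = 9*(N*(-2)) = 9*(-2*N) = -18*N)
s(E, c) = -5 + c*E² (s(E, c) = (E*E)*c - 5 = E²*c - 5 = c*E² - 5 = -5 + c*E²)
s(v(-5, 6), 0)*(-51) = (-5 + 0*(-18*6)²)*(-51) = (-5 + 0*(-108)²)*(-51) = (-5 + 0*11664)*(-51) = (-5 + 0)*(-51) = -5*(-51) = 255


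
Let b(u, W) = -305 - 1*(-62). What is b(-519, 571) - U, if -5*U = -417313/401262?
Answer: -487950643/2006310 ≈ -243.21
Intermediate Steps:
b(u, W) = -243 (b(u, W) = -305 + 62 = -243)
U = 417313/2006310 (U = -(-417313)/(5*401262) = -⅕*(-417313/401262) = 417313/2006310 ≈ 0.20800)
b(-519, 571) - U = -243 - 1*417313/2006310 = -243 - 417313/2006310 = -487950643/2006310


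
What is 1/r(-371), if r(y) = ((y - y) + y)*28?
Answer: -1/10388 ≈ -9.6265e-5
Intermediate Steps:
r(y) = 28*y (r(y) = (0 + y)*28 = y*28 = 28*y)
1/r(-371) = 1/(28*(-371)) = 1/(-10388) = -1/10388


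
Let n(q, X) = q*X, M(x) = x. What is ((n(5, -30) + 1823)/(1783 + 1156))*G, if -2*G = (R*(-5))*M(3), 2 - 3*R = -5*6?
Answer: 133840/2939 ≈ 45.539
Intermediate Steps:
R = 32/3 (R = ⅔ - (-5)*6/3 = ⅔ - ⅓*(-30) = ⅔ + 10 = 32/3 ≈ 10.667)
n(q, X) = X*q
G = 80 (G = -(32/3)*(-5)*3/2 = -(-80)*3/3 = -½*(-160) = 80)
((n(5, -30) + 1823)/(1783 + 1156))*G = ((-30*5 + 1823)/(1783 + 1156))*80 = ((-150 + 1823)/2939)*80 = (1673*(1/2939))*80 = (1673/2939)*80 = 133840/2939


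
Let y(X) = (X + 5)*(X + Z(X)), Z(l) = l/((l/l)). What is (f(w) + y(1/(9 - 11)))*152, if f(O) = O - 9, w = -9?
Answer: -3420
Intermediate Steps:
Z(l) = l (Z(l) = l/1 = l*1 = l)
y(X) = 2*X*(5 + X) (y(X) = (X + 5)*(X + X) = (5 + X)*(2*X) = 2*X*(5 + X))
f(O) = -9 + O
(f(w) + y(1/(9 - 11)))*152 = ((-9 - 9) + 2*(5 + 1/(9 - 11))/(9 - 11))*152 = (-18 + 2*(5 + 1/(-2))/(-2))*152 = (-18 + 2*(-1/2)*(5 - 1/2))*152 = (-18 + 2*(-1/2)*(9/2))*152 = (-18 - 9/2)*152 = -45/2*152 = -3420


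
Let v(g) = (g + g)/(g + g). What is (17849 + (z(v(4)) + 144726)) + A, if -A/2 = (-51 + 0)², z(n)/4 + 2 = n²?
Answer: 157369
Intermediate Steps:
v(g) = 1 (v(g) = (2*g)/((2*g)) = (2*g)*(1/(2*g)) = 1)
z(n) = -8 + 4*n²
A = -5202 (A = -2*(-51 + 0)² = -2*(-51)² = -2*2601 = -5202)
(17849 + (z(v(4)) + 144726)) + A = (17849 + ((-8 + 4*1²) + 144726)) - 5202 = (17849 + ((-8 + 4*1) + 144726)) - 5202 = (17849 + ((-8 + 4) + 144726)) - 5202 = (17849 + (-4 + 144726)) - 5202 = (17849 + 144722) - 5202 = 162571 - 5202 = 157369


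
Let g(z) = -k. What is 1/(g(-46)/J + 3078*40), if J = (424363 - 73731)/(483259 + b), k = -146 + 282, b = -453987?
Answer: 43829/5395728856 ≈ 8.1229e-6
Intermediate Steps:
k = 136
J = 43829/3659 (J = (424363 - 73731)/(483259 - 453987) = 350632/29272 = 350632*(1/29272) = 43829/3659 ≈ 11.978)
g(z) = -136 (g(z) = -1*136 = -136)
1/(g(-46)/J + 3078*40) = 1/(-136/43829/3659 + 3078*40) = 1/(-136*3659/43829 + 123120) = 1/(-497624/43829 + 123120) = 1/(5395728856/43829) = 43829/5395728856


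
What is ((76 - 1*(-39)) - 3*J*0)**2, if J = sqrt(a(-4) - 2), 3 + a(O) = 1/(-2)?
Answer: 13225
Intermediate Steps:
a(O) = -7/2 (a(O) = -3 + 1/(-2) = -3 - 1/2 = -7/2)
J = I*sqrt(22)/2 (J = sqrt(-7/2 - 2) = sqrt(-11/2) = I*sqrt(22)/2 ≈ 2.3452*I)
((76 - 1*(-39)) - 3*J*0)**2 = ((76 - 1*(-39)) - 3*I*sqrt(22)/2*0)**2 = ((76 + 39) - 3*I*sqrt(22)/2*0)**2 = (115 + 0)**2 = 115**2 = 13225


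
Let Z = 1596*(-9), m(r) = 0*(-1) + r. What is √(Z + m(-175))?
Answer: I*√14539 ≈ 120.58*I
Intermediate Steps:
m(r) = r (m(r) = 0 + r = r)
Z = -14364
√(Z + m(-175)) = √(-14364 - 175) = √(-14539) = I*√14539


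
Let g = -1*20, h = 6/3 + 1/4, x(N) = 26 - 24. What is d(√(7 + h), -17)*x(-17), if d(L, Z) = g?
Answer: -40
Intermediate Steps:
x(N) = 2
h = 9/4 (h = 6*(⅓) + 1*(¼) = 2 + ¼ = 9/4 ≈ 2.2500)
g = -20
d(L, Z) = -20
d(√(7 + h), -17)*x(-17) = -20*2 = -40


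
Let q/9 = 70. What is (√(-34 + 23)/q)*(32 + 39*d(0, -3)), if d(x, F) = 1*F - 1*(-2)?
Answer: -I*√11/90 ≈ -0.036851*I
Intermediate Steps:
q = 630 (q = 9*70 = 630)
d(x, F) = 2 + F (d(x, F) = F + 2 = 2 + F)
(√(-34 + 23)/q)*(32 + 39*d(0, -3)) = (√(-34 + 23)/630)*(32 + 39*(2 - 3)) = (√(-11)*(1/630))*(32 + 39*(-1)) = ((I*√11)*(1/630))*(32 - 39) = (I*√11/630)*(-7) = -I*√11/90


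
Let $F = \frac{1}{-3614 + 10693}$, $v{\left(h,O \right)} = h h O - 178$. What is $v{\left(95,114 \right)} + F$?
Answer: $\frac{7281969089}{7079} \approx 1.0287 \cdot 10^{6}$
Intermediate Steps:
$v{\left(h,O \right)} = -178 + O h^{2}$ ($v{\left(h,O \right)} = h^{2} O - 178 = O h^{2} - 178 = -178 + O h^{2}$)
$F = \frac{1}{7079} \approx 0.00014126$
$v{\left(95,114 \right)} + F = \left(-178 + 114 \cdot 95^{2}\right) + \frac{1}{7079} = \left(-178 + 114 \cdot 9025\right) + \frac{1}{7079} = \left(-178 + 1028850\right) + \frac{1}{7079} = 1028672 + \frac{1}{7079} = \frac{7281969089}{7079}$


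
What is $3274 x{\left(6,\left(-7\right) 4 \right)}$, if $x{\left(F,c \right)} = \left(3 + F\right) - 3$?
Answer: $19644$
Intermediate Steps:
$x{\left(F,c \right)} = F$
$3274 x{\left(6,\left(-7\right) 4 \right)} = 3274 \cdot 6 = 19644$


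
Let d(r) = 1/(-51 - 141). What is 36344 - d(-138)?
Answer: 6978049/192 ≈ 36344.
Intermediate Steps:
d(r) = -1/192 (d(r) = 1/(-192) = -1/192)
36344 - d(-138) = 36344 - 1*(-1/192) = 36344 + 1/192 = 6978049/192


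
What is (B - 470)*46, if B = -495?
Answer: -44390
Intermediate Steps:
(B - 470)*46 = (-495 - 470)*46 = -965*46 = -44390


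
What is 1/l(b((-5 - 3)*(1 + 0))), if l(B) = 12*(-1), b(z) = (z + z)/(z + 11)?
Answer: -1/12 ≈ -0.083333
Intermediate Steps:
b(z) = 2*z/(11 + z) (b(z) = (2*z)/(11 + z) = 2*z/(11 + z))
l(B) = -12
1/l(b((-5 - 3)*(1 + 0))) = 1/(-12) = -1/12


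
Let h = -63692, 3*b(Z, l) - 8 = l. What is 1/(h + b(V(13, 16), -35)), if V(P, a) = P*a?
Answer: -1/63701 ≈ -1.5698e-5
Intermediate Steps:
b(Z, l) = 8/3 + l/3
1/(h + b(V(13, 16), -35)) = 1/(-63692 + (8/3 + (⅓)*(-35))) = 1/(-63692 + (8/3 - 35/3)) = 1/(-63692 - 9) = 1/(-63701) = -1/63701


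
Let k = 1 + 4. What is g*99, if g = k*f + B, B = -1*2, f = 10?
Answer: 4752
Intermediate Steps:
k = 5
B = -2
g = 48 (g = 5*10 - 2 = 50 - 2 = 48)
g*99 = 48*99 = 4752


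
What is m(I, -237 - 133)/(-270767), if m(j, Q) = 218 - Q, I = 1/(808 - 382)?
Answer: -84/38681 ≈ -0.0021716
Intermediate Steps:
I = 1/426 ≈ 0.0023474
m(I, -237 - 133)/(-270767) = (218 - (-237 - 133))/(-270767) = (218 - 1*(-370))*(-1/270767) = (218 + 370)*(-1/270767) = 588*(-1/270767) = -84/38681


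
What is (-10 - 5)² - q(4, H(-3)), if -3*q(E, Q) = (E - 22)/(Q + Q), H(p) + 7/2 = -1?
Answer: 677/3 ≈ 225.67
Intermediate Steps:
H(p) = -9/2 (H(p) = -7/2 - 1 = -9/2)
q(E, Q) = -(-22 + E)/(6*Q) (q(E, Q) = -(E - 22)/(3*(Q + Q)) = -(-22 + E)/(3*(2*Q)) = -(-22 + E)*1/(2*Q)/3 = -(-22 + E)/(6*Q))
(-10 - 5)² - q(4, H(-3)) = (-10 - 5)² - (22 - 1*4)/(6*(-9/2)) = (-15)² - (-2)*(22 - 4)/(6*9) = 225 - (-2)*18/(6*9) = 225 - 1*(-⅔) = 225 + ⅔ = 677/3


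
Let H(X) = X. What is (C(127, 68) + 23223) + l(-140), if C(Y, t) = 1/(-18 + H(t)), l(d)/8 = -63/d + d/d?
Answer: 1161731/50 ≈ 23235.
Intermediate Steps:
l(d) = 8 - 504/d (l(d) = 8*(-63/d + d/d) = 8*(-63/d + 1) = 8*(1 - 63/d) = 8 - 504/d)
C(Y, t) = 1/(-18 + t)
(C(127, 68) + 23223) + l(-140) = (1/(-18 + 68) + 23223) + (8 - 504/(-140)) = (1/50 + 23223) + (8 - 504*(-1/140)) = (1/50 + 23223) + (8 + 18/5) = 1161151/50 + 58/5 = 1161731/50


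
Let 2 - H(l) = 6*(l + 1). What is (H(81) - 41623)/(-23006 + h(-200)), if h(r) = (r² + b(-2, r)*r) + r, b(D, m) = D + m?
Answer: -42113/57194 ≈ -0.73632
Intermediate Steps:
H(l) = -4 - 6*l (H(l) = 2 - 6*(l + 1) = 2 - 6*(1 + l) = 2 - (6 + 6*l) = 2 + (-6 - 6*l) = -4 - 6*l)
h(r) = r + r² + r*(-2 + r) (h(r) = (r² + (-2 + r)*r) + r = (r² + r*(-2 + r)) + r = r + r² + r*(-2 + r))
(H(81) - 41623)/(-23006 + h(-200)) = ((-4 - 6*81) - 41623)/(-23006 - 200*(-1 + 2*(-200))) = ((-4 - 486) - 41623)/(-23006 - 200*(-1 - 400)) = (-490 - 41623)/(-23006 - 200*(-401)) = -42113/(-23006 + 80200) = -42113/57194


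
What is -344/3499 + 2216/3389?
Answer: 6587968/11858111 ≈ 0.55557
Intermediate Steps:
-344/3499 + 2216/3389 = 6587968/11858111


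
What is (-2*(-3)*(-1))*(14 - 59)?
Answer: 270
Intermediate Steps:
(-2*(-3)*(-1))*(14 - 59) = (6*(-1))*(-45) = -6*(-45) = 270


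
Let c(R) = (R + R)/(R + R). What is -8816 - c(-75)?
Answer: -8817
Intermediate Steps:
c(R) = 1 (c(R) = (2*R)/((2*R)) = (2*R)*(1/(2*R)) = 1)
-8816 - c(-75) = -8816 - 1*1 = -8816 - 1 = -8817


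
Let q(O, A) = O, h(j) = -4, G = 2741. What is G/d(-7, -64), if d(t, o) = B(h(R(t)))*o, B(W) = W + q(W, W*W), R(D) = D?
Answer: 2741/512 ≈ 5.3535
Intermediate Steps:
B(W) = 2*W (B(W) = W + W = 2*W)
d(t, o) = -8*o (d(t, o) = (2*(-4))*o = -8*o)
G/d(-7, -64) = 2741/((-8*(-64))) = 2741/512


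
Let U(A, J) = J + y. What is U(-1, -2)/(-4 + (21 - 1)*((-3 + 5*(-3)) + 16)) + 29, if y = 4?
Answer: 637/22 ≈ 28.955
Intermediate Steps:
U(A, J) = 4 + J (U(A, J) = J + 4 = 4 + J)
U(-1, -2)/(-4 + (21 - 1)*((-3 + 5*(-3)) + 16)) + 29 = (4 - 2)/(-4 + (21 - 1)*((-3 + 5*(-3)) + 16)) + 29 = 2/(-4 + 20*((-3 - 15) + 16)) + 29 = 2/(-4 + 20*(-18 + 16)) + 29 = 2/(-4 + 20*(-2)) + 29 = 2/(-4 - 40) + 29 = 2/(-44) + 29 = -1/44*2 + 29 = -1/22 + 29 = 637/22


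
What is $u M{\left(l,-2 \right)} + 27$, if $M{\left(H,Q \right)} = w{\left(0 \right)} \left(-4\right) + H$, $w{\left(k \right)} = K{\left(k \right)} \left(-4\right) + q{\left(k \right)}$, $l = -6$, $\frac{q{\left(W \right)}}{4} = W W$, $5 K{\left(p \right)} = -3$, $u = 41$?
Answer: $- \frac{3063}{5} \approx -612.6$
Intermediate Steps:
$K{\left(p \right)} = - \frac{3}{5}$ ($K{\left(p \right)} = \frac{1}{5} \left(-3\right) = - \frac{3}{5}$)
$q{\left(W \right)} = 4 W^{2}$ ($q{\left(W \right)} = 4 W W = 4 W^{2}$)
$w{\left(k \right)} = \frac{12}{5} + 4 k^{2}$ ($w{\left(k \right)} = \left(- \frac{3}{5}\right) \left(-4\right) + 4 k^{2} = \frac{12}{5} + 4 k^{2}$)
$M{\left(H,Q \right)} = - \frac{48}{5} + H$ ($M{\left(H,Q \right)} = \left(\frac{12}{5} + 4 \cdot 0^{2}\right) \left(-4\right) + H = \left(\frac{12}{5} + 4 \cdot 0\right) \left(-4\right) + H = \left(\frac{12}{5} + 0\right) \left(-4\right) + H = \frac{12}{5} \left(-4\right) + H = - \frac{48}{5} + H$)
$u M{\left(l,-2 \right)} + 27 = 41 \left(- \frac{48}{5} - 6\right) + 27 = 41 \left(- \frac{78}{5}\right) + 27 = - \frac{3198}{5} + 27 = - \frac{3063}{5}$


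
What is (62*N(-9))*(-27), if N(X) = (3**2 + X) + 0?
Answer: 0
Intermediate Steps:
N(X) = 9 + X (N(X) = (9 + X) + 0 = 9 + X)
(62*N(-9))*(-27) = (62*(9 - 9))*(-27) = (62*0)*(-27) = 0*(-27) = 0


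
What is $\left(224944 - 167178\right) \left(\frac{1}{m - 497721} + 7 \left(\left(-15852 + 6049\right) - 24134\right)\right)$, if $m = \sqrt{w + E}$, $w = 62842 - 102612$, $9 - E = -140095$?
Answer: $- \frac{3399503859026558822644}{247726093507} - \frac{57766 \sqrt{100334}}{247726093507} \approx -1.3723 \cdot 10^{10}$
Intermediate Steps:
$E = 140104$ ($E = 9 - -140095 = 9 + 140095 = 140104$)
$w = -39770$
$m = \sqrt{100334}$ ($m = \sqrt{-39770 + 140104} = \sqrt{100334} \approx 316.76$)
$\left(224944 - 167178\right) \left(\frac{1}{m - 497721} + 7 \left(\left(-15852 + 6049\right) - 24134\right)\right) = \left(224944 - 167178\right) \left(\frac{1}{\sqrt{100334} - 497721} + 7 \left(\left(-15852 + 6049\right) - 24134\right)\right) = 57766 \left(\frac{1}{-497721 + \sqrt{100334}} + 7 \left(-9803 - 24134\right)\right) = 57766 \left(\frac{1}{-497721 + \sqrt{100334}} + 7 \left(-33937\right)\right) = 57766 \left(\frac{1}{-497721 + \sqrt{100334}} - 237559\right) = 57766 \left(-237559 + \frac{1}{-497721 + \sqrt{100334}}\right) = -13722833194 + \frac{57766}{-497721 + \sqrt{100334}}$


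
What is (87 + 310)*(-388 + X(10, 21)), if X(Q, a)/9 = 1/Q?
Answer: -1536787/10 ≈ -1.5368e+5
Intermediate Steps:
X(Q, a) = 9/Q
(87 + 310)*(-388 + X(10, 21)) = (87 + 310)*(-388 + 9/10) = 397*(-388 + 9*(⅒)) = 397*(-388 + 9/10) = 397*(-3871/10) = -1536787/10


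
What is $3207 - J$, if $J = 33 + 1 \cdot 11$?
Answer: $3163$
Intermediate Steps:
$J = 44$ ($J = 33 + 11 = 44$)
$3207 - J = 3207 - 44 = 3163$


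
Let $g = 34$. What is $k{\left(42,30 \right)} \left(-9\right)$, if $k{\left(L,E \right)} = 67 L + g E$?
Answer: $-34506$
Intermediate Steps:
$k{\left(L,E \right)} = 34 E + 67 L$ ($k{\left(L,E \right)} = 67 L + 34 E = 34 E + 67 L$)
$k{\left(42,30 \right)} \left(-9\right) = \left(34 \cdot 30 + 67 \cdot 42\right) \left(-9\right) = \left(1020 + 2814\right) \left(-9\right) = 3834 \left(-9\right) = -34506$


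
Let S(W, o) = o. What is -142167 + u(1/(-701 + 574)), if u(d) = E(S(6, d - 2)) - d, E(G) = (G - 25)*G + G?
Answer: -2292169151/16129 ≈ -1.4211e+5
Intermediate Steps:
E(G) = G + G*(-25 + G) (E(G) = (-25 + G)*G + G = G*(-25 + G) + G = G + G*(-25 + G))
u(d) = -d + (-26 + d)*(-2 + d) (u(d) = (d - 2)*(-24 + (d - 2)) - d = (-2 + d)*(-24 + (-2 + d)) - d = (-2 + d)*(-26 + d) - d = (-26 + d)*(-2 + d) - d = -d + (-26 + d)*(-2 + d))
-142167 + u(1/(-701 + 574)) = -142167 + (-1/(-701 + 574) + (-26 + 1/(-701 + 574))*(-2 + 1/(-701 + 574))) = -142167 + (-1/(-127) + (-26 + 1/(-127))*(-2 + 1/(-127))) = -142167 + (-1*(-1/127) + (-26 - 1/127)*(-2 - 1/127)) = -142167 + (1/127 - 3303/127*(-255/127)) = -142167 + (1/127 + 842265/16129) = -142167 + 842392/16129 = -2292169151/16129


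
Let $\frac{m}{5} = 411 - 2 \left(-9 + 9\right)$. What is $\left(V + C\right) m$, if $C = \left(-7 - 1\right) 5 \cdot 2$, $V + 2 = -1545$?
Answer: $-3343485$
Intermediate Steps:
$V = -1547$ ($V = -2 - 1545 = -1547$)
$C = -80$ ($C = \left(-8\right) 10 = -80$)
$m = 2055$ ($m = 5 \left(411 - 2 \left(-9 + 9\right)\right) = 5 \left(411 - 0\right) = 5 \left(411 + 0\right) = 5 \cdot 411 = 2055$)
$\left(V + C\right) m = \left(-1547 - 80\right) 2055 = \left(-1627\right) 2055 = -3343485$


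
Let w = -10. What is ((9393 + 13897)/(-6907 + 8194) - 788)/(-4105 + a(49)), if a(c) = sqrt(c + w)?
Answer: 2033752465/10843609491 + 495433*sqrt(39)/10843609491 ≈ 0.18784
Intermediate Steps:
a(c) = sqrt(-10 + c) (a(c) = sqrt(c - 10) = sqrt(-10 + c))
((9393 + 13897)/(-6907 + 8194) - 788)/(-4105 + a(49)) = ((9393 + 13897)/(-6907 + 8194) - 788)/(-4105 + sqrt(-10 + 49)) = (23290/1287 - 788)/(-4105 + sqrt(39)) = -990866/(1287*(-4105 + sqrt(39)))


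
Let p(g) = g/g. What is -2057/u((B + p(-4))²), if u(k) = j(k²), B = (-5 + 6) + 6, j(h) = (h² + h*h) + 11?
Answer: -2057/33554443 ≈ -6.1303e-5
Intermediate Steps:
p(g) = 1
j(h) = 11 + 2*h² (j(h) = (h² + h²) + 11 = 2*h² + 11 = 11 + 2*h²)
B = 7 (B = 1 + 6 = 7)
u(k) = 11 + 2*k⁴ (u(k) = 11 + 2*(k²)² = 11 + 2*k⁴)
-2057/u((B + p(-4))²) = -2057/(11 + 2*((7 + 1)²)⁴) = -2057/(11 + 2*(8²)⁴) = -2057/(11 + 2*64⁴) = -2057/(11 + 2*16777216) = -2057/(11 + 33554432) = -2057/33554443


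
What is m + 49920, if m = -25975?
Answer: 23945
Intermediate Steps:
m + 49920 = -25975 + 49920 = 23945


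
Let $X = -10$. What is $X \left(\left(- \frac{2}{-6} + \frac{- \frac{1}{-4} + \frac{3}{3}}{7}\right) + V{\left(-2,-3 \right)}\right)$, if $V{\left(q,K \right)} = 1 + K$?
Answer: $\frac{625}{42} \approx 14.881$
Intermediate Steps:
$X \left(\left(- \frac{2}{-6} + \frac{- \frac{1}{-4} + \frac{3}{3}}{7}\right) + V{\left(-2,-3 \right)}\right) = - 10 \left(\left(- \frac{2}{-6} + \frac{- \frac{1}{-4} + \frac{3}{3}}{7}\right) + \left(1 - 3\right)\right) = - 10 \left(\left(\left(-2\right) \left(- \frac{1}{6}\right) + \left(\left(-1\right) \left(- \frac{1}{4}\right) + 3 \cdot \frac{1}{3}\right) \frac{1}{7}\right) - 2\right) = - 10 \left(\left(\frac{1}{3} + \left(\frac{1}{4} + 1\right) \frac{1}{7}\right) - 2\right) = - 10 \left(\left(\frac{1}{3} + \frac{5}{4} \cdot \frac{1}{7}\right) - 2\right) = - 10 \left(\left(\frac{1}{3} + \frac{5}{28}\right) - 2\right) = - 10 \left(\frac{43}{84} - 2\right) = \left(-10\right) \left(- \frac{125}{84}\right) = \frac{625}{42}$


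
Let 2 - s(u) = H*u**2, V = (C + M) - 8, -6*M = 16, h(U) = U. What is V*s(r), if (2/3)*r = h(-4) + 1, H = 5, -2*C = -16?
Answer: 794/3 ≈ 264.67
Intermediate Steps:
C = 8 (C = -1/2*(-16) = 8)
M = -8/3 (M = -1/6*16 = -8/3 ≈ -2.6667)
V = -8/3 (V = (8 - 8/3) - 8 = 16/3 - 8 = -8/3 ≈ -2.6667)
r = -9/2 (r = 3*(-4 + 1)/2 = (3/2)*(-3) = -9/2 ≈ -4.5000)
s(u) = 2 - 5*u**2
V*s(r) = -8*(2 - 5*(-9/2)**2)/3 = -8*(2 - 5*81/4)/3 = -8*(2 - 405/4)/3 = -8/3*(-397/4) = 794/3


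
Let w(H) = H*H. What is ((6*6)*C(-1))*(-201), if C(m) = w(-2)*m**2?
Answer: -28944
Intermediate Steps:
w(H) = H**2
C(m) = 4*m**2 (C(m) = (-2)**2*m**2 = 4*m**2)
((6*6)*C(-1))*(-201) = ((6*6)*(4*(-1)**2))*(-201) = (36*(4*1))*(-201) = (36*4)*(-201) = 144*(-201) = -28944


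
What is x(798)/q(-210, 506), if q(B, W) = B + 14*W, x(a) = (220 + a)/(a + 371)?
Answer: 509/4017853 ≈ 0.00012668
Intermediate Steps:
x(a) = (220 + a)/(371 + a)
x(798)/q(-210, 506) = ((220 + 798)/(371 + 798))/(-210 + 14*506) = (1018/1169)/(-210 + 7084) = ((1/1169)*1018)/6874 = (1018/1169)*(1/6874) = 509/4017853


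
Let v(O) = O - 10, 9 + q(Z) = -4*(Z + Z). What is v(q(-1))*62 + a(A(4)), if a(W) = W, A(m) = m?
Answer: -678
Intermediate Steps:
q(Z) = -9 - 8*Z (q(Z) = -9 - 4*(Z + Z) = -9 - 8*Z)
v(O) = -10 + O
v(q(-1))*62 + a(A(4)) = (-10 + (-9 - 8*(-1)))*62 + 4 = (-10 + (-9 + 8))*62 + 4 = (-10 - 1)*62 + 4 = -11*62 + 4 = -682 + 4 = -678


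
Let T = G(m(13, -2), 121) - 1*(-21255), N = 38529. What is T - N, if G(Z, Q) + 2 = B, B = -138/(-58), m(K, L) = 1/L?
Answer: -500935/29 ≈ -17274.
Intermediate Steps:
B = 69/29 (B = -138*(-1/58) = 69/29 ≈ 2.3793)
G(Z, Q) = 11/29 (G(Z, Q) = -2 + 69/29 = 11/29)
T = 616406/29 (T = 11/29 - 1*(-21255) = 11/29 + 21255 = 616406/29 ≈ 21255.)
T - N = 616406/29 - 1*38529 = 616406/29 - 38529 = -500935/29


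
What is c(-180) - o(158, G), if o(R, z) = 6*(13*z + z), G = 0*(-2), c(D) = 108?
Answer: 108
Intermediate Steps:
G = 0
o(R, z) = 84*z (o(R, z) = 6*(14*z) = 84*z)
c(-180) - o(158, G) = 108 - 84*0 = 108 - 1*0 = 108 + 0 = 108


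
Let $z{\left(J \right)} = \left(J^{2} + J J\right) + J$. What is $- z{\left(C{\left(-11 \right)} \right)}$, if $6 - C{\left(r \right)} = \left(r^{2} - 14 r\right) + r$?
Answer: $-132870$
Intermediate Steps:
$C{\left(r \right)} = 6 - r^{2} + 13 r$ ($C{\left(r \right)} = 6 - \left(\left(r^{2} - 14 r\right) + r\right) = 6 - \left(r^{2} - 13 r\right) = 6 - r^{2} + 13 r$)
$z{\left(J \right)} = J + 2 J^{2}$ ($z{\left(J \right)} = \left(J^{2} + J^{2}\right) + J = 2 J^{2} + J = J + 2 J^{2}$)
$- z{\left(C{\left(-11 \right)} \right)} = - \left(6 - \left(-11\right)^{2} + 13 \left(-11\right)\right) \left(1 + 2 \left(6 - \left(-11\right)^{2} + 13 \left(-11\right)\right)\right) = - \left(6 - 121 - 143\right) \left(1 + 2 \left(6 - 121 - 143\right)\right) = - \left(-258\right) \left(1 + 2 \left(-258\right)\right) = - \left(-258\right) \left(1 - 516\right) = - \left(-258\right) \left(-515\right) = \left(-1\right) 132870 = -132870$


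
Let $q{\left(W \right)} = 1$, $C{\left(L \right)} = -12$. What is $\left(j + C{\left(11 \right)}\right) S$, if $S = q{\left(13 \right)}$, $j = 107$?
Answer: $95$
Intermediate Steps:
$S = 1$
$\left(j + C{\left(11 \right)}\right) S = \left(107 - 12\right) 1 = 95 \cdot 1 = 95$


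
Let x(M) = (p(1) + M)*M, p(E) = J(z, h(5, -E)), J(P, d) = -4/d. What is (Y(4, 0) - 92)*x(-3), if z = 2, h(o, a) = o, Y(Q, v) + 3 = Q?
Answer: -5187/5 ≈ -1037.4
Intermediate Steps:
Y(Q, v) = -3 + Q
p(E) = -4/5
x(M) = M*(-4/5 + M) (x(M) = (-4/5 + M)*M = M*(-4/5 + M))
(Y(4, 0) - 92)*x(-3) = ((-3 + 4) - 92)*((1/5)*(-3)*(-4 + 5*(-3))) = (1 - 92)*((1/5)*(-3)*(-4 - 15)) = -91*(-3)*(-19)/5 = -91*57/5 = -5187/5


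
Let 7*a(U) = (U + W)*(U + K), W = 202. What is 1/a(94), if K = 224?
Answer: 7/94128 ≈ 7.4367e-5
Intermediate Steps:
a(U) = (202 + U)*(224 + U)/7 (a(U) = ((U + 202)*(U + 224))/7 = ((202 + U)*(224 + U))/7 = (202 + U)*(224 + U)/7)
1/a(94) = 1/(6464 + (1/7)*94**2 + (426/7)*94) = 1/(6464 + (1/7)*8836 + 40044/7) = 1/(6464 + 8836/7 + 40044/7) = 1/(94128/7) = 7/94128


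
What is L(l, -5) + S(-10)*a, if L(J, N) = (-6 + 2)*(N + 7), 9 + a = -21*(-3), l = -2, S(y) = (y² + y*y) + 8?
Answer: 11224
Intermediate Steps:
S(y) = 8 + 2*y² (S(y) = (y² + y²) + 8 = 2*y² + 8 = 8 + 2*y²)
a = 54 (a = -9 - 21*(-3) = -9 + 63 = 54)
L(J, N) = -28 - 4*N (L(J, N) = -4*(7 + N) = -28 - 4*N)
L(l, -5) + S(-10)*a = (-28 - 4*(-5)) + (8 + 2*(-10)²)*54 = (-28 + 20) + (8 + 2*100)*54 = -8 + (8 + 200)*54 = -8 + 208*54 = -8 + 11232 = 11224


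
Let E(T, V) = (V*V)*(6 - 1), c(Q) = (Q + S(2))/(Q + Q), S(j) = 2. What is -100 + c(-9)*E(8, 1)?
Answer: -1765/18 ≈ -98.056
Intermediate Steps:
c(Q) = (2 + Q)/(2*Q) (c(Q) = (Q + 2)/(Q + Q) = (2 + Q)/((2*Q)) = (2 + Q)*(1/(2*Q)) = (2 + Q)/(2*Q))
E(T, V) = 5*V² (E(T, V) = V²*5 = 5*V²)
-100 + c(-9)*E(8, 1) = -100 + ((½)*(2 - 9)/(-9))*(5*1²) = -100 + ((½)*(-⅑)*(-7))*(5*1) = -100 + (7/18)*5 = -100 + 35/18 = -1765/18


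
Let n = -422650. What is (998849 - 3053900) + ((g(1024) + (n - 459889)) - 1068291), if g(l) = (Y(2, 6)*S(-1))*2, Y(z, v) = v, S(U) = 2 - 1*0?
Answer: -4005857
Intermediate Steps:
S(U) = 2 (S(U) = 2 + 0 = 2)
g(l) = 24 (g(l) = (6*2)*2 = 12*2 = 24)
(998849 - 3053900) + ((g(1024) + (n - 459889)) - 1068291) = (998849 - 3053900) + ((24 + (-422650 - 459889)) - 1068291) = -2055051 + ((24 - 882539) - 1068291) = -2055051 + (-882515 - 1068291) = -2055051 - 1950806 = -4005857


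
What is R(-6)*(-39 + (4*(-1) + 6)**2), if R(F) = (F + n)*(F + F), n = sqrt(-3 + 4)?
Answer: -2100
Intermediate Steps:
n = 1 (n = sqrt(1) = 1)
R(F) = 2*F*(1 + F) (R(F) = (F + 1)*(F + F) = (1 + F)*(2*F) = 2*F*(1 + F))
R(-6)*(-39 + (4*(-1) + 6)**2) = (2*(-6)*(1 - 6))*(-39 + (4*(-1) + 6)**2) = (2*(-6)*(-5))*(-39 + (-4 + 6)**2) = 60*(-39 + 2**2) = 60*(-39 + 4) = 60*(-35) = -2100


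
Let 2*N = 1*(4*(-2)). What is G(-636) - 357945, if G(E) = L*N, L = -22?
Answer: -357857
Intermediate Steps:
N = -4 (N = (1*(4*(-2)))/2 = (1*(-8))/2 = (½)*(-8) = -4)
G(E) = 88 (G(E) = -22*(-4) = 88)
G(-636) - 357945 = 88 - 357945 = -357857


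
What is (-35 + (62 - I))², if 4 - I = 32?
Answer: 3025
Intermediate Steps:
I = -28 (I = 4 - 1*32 = 4 - 32 = -28)
(-35 + (62 - I))² = (-35 + (62 - 1*(-28)))² = (-35 + (62 + 28))² = (-35 + 90)² = 55² = 3025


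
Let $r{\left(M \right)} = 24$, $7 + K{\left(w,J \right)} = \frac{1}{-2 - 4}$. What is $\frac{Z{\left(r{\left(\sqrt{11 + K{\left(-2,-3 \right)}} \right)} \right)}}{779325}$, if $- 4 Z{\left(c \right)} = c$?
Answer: $- \frac{2}{259775} \approx -7.699 \cdot 10^{-6}$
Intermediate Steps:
$K{\left(w,J \right)} = - \frac{43}{6}$ ($K{\left(w,J \right)} = -7 + \frac{1}{-2 - 4} = -7 + \frac{1}{-6} = -7 - \frac{1}{6} = - \frac{43}{6}$)
$Z{\left(c \right)} = - \frac{c}{4}$
$\frac{Z{\left(r{\left(\sqrt{11 + K{\left(-2,-3 \right)}} \right)} \right)}}{779325} = \frac{\left(- \frac{1}{4}\right) 24}{779325} = \left(-6\right) \frac{1}{779325} = - \frac{2}{259775}$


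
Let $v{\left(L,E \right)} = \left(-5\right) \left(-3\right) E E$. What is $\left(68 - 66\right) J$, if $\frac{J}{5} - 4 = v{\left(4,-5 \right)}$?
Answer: $3790$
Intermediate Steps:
$v{\left(L,E \right)} = 15 E^{2}$
$J = 1895$ ($J = 20 + 5 \cdot 15 \left(-5\right)^{2} = 20 + 5 \cdot 15 \cdot 25 = 20 + 5 \cdot 375 = 20 + 1875 = 1895$)
$\left(68 - 66\right) J = \left(68 - 66\right) 1895 = 2 \cdot 1895 = 3790$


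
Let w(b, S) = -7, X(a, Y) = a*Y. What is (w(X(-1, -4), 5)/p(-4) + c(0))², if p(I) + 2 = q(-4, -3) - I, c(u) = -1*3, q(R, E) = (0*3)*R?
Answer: 169/4 ≈ 42.250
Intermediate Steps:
X(a, Y) = Y*a
q(R, E) = 0 (q(R, E) = 0*R = 0)
c(u) = -3
p(I) = -2 - I (p(I) = -2 + (0 - I) = -2 - I)
(w(X(-1, -4), 5)/p(-4) + c(0))² = (-7/(-2 - 1*(-4)) - 3)² = (-7/(-2 + 4) - 3)² = (-7/2 - 3)² = (-13/2)² = 169/4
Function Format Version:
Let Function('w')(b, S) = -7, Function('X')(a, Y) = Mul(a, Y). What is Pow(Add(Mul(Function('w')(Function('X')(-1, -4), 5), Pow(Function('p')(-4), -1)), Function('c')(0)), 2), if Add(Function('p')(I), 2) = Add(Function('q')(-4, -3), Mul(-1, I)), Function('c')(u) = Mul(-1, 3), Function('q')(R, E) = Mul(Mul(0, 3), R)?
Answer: Rational(169, 4) ≈ 42.250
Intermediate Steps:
Function('X')(a, Y) = Mul(Y, a)
Function('q')(R, E) = 0 (Function('q')(R, E) = Mul(0, R) = 0)
Function('c')(u) = -3
Function('p')(I) = Add(-2, Mul(-1, I)) (Function('p')(I) = Add(-2, Add(0, Mul(-1, I))) = Add(-2, Mul(-1, I)))
Pow(Add(Mul(Function('w')(Function('X')(-1, -4), 5), Pow(Function('p')(-4), -1)), Function('c')(0)), 2) = Pow(Add(Mul(-7, Pow(Add(-2, Mul(-1, -4)), -1)), -3), 2) = Pow(Add(Mul(-7, Pow(Add(-2, 4), -1)), -3), 2) = Pow(Add(Mul(-7, Pow(2, -1)), -3), 2) = Pow(Add(Mul(-7, Rational(1, 2)), -3), 2) = Pow(Add(Rational(-7, 2), -3), 2) = Pow(Rational(-13, 2), 2) = Rational(169, 4)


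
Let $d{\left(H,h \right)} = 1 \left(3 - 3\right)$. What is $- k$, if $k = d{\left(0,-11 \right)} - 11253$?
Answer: $11253$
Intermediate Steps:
$d{\left(H,h \right)} = 0$ ($d{\left(H,h \right)} = 1 \cdot 0 = 0$)
$k = -11253$ ($k = 0 - 11253 = -11253$)
$- k = \left(-1\right) \left(-11253\right) = 11253$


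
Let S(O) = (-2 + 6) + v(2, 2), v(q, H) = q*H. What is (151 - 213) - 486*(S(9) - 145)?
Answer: 66520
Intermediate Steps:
v(q, H) = H*q
S(O) = 8 (S(O) = (-2 + 6) + 2*2 = 4 + 4 = 8)
(151 - 213) - 486*(S(9) - 145) = (151 - 213) - 486*(8 - 145) = -62 - 486*(-137) = -62 + 66582 = 66520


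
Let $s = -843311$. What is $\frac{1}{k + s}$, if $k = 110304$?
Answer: $- \frac{1}{733007} \approx -1.3642 \cdot 10^{-6}$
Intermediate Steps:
$\frac{1}{k + s} = \frac{1}{110304 - 843311} = \frac{1}{-733007} = - \frac{1}{733007}$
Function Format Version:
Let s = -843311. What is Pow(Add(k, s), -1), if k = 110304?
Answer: Rational(-1, 733007) ≈ -1.3642e-6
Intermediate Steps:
Pow(Add(k, s), -1) = Pow(Add(110304, -843311), -1) = Pow(-733007, -1) = Rational(-1, 733007)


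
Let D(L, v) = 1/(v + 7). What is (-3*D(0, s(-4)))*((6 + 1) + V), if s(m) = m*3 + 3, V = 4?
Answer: 33/2 ≈ 16.500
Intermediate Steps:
s(m) = 3 + 3*m (s(m) = 3*m + 3 = 3 + 3*m)
D(L, v) = 1/(7 + v)
(-3*D(0, s(-4)))*((6 + 1) + V) = (-3/(7 + (3 + 3*(-4))))*((6 + 1) + 4) = (-3/(7 + (3 - 12)))*(7 + 4) = -3/(7 - 9)*11 = -3/(-2)*11 = -3*(-½)*11 = (3/2)*11 = 33/2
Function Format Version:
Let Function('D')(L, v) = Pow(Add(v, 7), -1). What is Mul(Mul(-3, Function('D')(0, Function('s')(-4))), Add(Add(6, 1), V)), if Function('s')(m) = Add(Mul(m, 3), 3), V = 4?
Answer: Rational(33, 2) ≈ 16.500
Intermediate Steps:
Function('s')(m) = Add(3, Mul(3, m)) (Function('s')(m) = Add(Mul(3, m), 3) = Add(3, Mul(3, m)))
Function('D')(L, v) = Pow(Add(7, v), -1)
Mul(Mul(-3, Function('D')(0, Function('s')(-4))), Add(Add(6, 1), V)) = Mul(Mul(-3, Pow(Add(7, Add(3, Mul(3, -4))), -1)), Add(Add(6, 1), 4)) = Mul(Mul(-3, Pow(Add(7, Add(3, -12)), -1)), Add(7, 4)) = Mul(Mul(-3, Pow(Add(7, -9), -1)), 11) = Mul(Mul(-3, Pow(-2, -1)), 11) = Mul(Mul(-3, Rational(-1, 2)), 11) = Mul(Rational(3, 2), 11) = Rational(33, 2)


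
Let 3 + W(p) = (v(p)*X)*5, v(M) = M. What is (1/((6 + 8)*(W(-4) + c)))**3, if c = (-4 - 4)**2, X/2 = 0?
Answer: 1/622835864 ≈ 1.6056e-9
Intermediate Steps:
X = 0 (X = 2*0 = 0)
c = 64 (c = (-8)**2 = 64)
W(p) = -3 (W(p) = -3 + (p*0)*5 = -3 + 0*5 = -3 + 0 = -3)
(1/((6 + 8)*(W(-4) + c)))**3 = (1/((6 + 8)*(-3 + 64)))**3 = (1/(14*61))**3 = (1/854)**3 = 1/622835864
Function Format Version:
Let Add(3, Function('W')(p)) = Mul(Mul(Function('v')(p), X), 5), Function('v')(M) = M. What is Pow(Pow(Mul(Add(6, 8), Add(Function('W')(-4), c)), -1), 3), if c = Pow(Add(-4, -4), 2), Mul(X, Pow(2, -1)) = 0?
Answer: Rational(1, 622835864) ≈ 1.6056e-9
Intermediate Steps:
X = 0 (X = Mul(2, 0) = 0)
c = 64 (c = Pow(-8, 2) = 64)
Function('W')(p) = -3 (Function('W')(p) = Add(-3, Mul(Mul(p, 0), 5)) = Add(-3, Mul(0, 5)) = Add(-3, 0) = -3)
Pow(Pow(Mul(Add(6, 8), Add(Function('W')(-4), c)), -1), 3) = Pow(Pow(Mul(Add(6, 8), Add(-3, 64)), -1), 3) = Pow(Pow(Mul(14, 61), -1), 3) = Pow(Pow(854, -1), 3) = Pow(Rational(1, 854), 3) = Rational(1, 622835864)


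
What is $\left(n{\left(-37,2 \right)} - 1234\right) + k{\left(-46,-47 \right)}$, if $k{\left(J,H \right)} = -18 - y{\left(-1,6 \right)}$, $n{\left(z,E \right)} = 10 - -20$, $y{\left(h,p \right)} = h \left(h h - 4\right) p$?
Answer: $-1240$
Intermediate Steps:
$y{\left(h,p \right)} = h p \left(-4 + h^{2}\right)$ ($y{\left(h,p \right)} = h \left(h^{2} - 4\right) p = h \left(-4 + h^{2}\right) p = h p \left(-4 + h^{2}\right)$)
$n{\left(z,E \right)} = 30$ ($n{\left(z,E \right)} = 10 + 20 = 30$)
$k{\left(J,H \right)} = -36$ ($k{\left(J,H \right)} = -18 - \left(-1\right) 6 \left(-4 + \left(-1\right)^{2}\right) = -18 - \left(-1\right) 6 \left(-4 + 1\right) = -18 - \left(-1\right) 6 \left(-3\right) = -18 - 18 = -36$)
$\left(n{\left(-37,2 \right)} - 1234\right) + k{\left(-46,-47 \right)} = \left(30 - 1234\right) - 36 = -1204 - 36 = -1240$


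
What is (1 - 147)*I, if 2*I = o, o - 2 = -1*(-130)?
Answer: -9636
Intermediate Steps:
o = 132 (o = 2 - 1*(-130) = 2 + 130 = 132)
I = 66 (I = (1/2)*132 = 66)
(1 - 147)*I = (1 - 147)*66 = -146*66 = -9636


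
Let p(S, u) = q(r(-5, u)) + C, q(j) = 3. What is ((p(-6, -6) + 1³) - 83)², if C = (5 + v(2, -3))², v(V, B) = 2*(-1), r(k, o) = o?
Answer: 4900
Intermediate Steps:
v(V, B) = -2
C = 9 (C = (5 - 2)² = 3² = 9)
p(S, u) = 12 (p(S, u) = 3 + 9 = 12)
((p(-6, -6) + 1³) - 83)² = ((12 + 1³) - 83)² = ((12 + 1) - 83)² = (13 - 83)² = (-70)² = 4900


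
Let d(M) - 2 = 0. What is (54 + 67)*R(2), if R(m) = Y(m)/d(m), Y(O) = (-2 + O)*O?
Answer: 0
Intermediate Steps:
Y(O) = O*(-2 + O)
d(M) = 2 (d(M) = 2 + 0 = 2)
R(m) = m*(-2 + m)/2 (R(m) = (m*(-2 + m))/2 = (m*(-2 + m))*(½) = m*(-2 + m)/2)
(54 + 67)*R(2) = (54 + 67)*((½)*2*(-2 + 2)) = 121*((½)*2*0) = 121*0 = 0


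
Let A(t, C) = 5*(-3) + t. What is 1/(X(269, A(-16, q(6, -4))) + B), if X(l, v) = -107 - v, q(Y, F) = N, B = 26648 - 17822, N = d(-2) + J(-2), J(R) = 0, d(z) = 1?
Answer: 1/8750 ≈ 0.00011429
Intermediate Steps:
N = 1 (N = 1 + 0 = 1)
B = 8826
q(Y, F) = 1
A(t, C) = -15 + t
1/(X(269, A(-16, q(6, -4))) + B) = 1/((-107 - (-15 - 16)) + 8826) = 1/((-107 - 1*(-31)) + 8826) = 1/((-107 + 31) + 8826) = 1/(-76 + 8826) = 1/8750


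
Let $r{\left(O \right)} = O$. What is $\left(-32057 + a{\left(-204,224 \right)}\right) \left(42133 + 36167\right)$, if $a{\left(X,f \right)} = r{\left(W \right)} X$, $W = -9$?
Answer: $-2366304300$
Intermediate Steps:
$a{\left(X,f \right)} = - 9 X$
$\left(-32057 + a{\left(-204,224 \right)}\right) \left(42133 + 36167\right) = \left(-32057 - -1836\right) \left(42133 + 36167\right) = \left(-32057 + 1836\right) 78300 = \left(-30221\right) 78300 = -2366304300$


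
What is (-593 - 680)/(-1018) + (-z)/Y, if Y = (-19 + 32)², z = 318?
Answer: -108587/172042 ≈ -0.63117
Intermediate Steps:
Y = 169 (Y = 13² = 169)
(-593 - 680)/(-1018) + (-z)/Y = (-593 - 680)/(-1018) - 1*318/169 = -1273*(-1/1018) - 318*1/169 = 1273/1018 - 318/169 = -108587/172042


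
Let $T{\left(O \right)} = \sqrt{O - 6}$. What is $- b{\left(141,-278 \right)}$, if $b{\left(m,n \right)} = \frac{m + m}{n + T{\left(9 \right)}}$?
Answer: $\frac{78396}{77281} + \frac{282 \sqrt{3}}{77281} \approx 1.0207$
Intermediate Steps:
$T{\left(O \right)} = \sqrt{-6 + O}$
$b{\left(m,n \right)} = \frac{2 m}{n + \sqrt{3}}$ ($b{\left(m,n \right)} = \frac{m + m}{n + \sqrt{-6 + 9}} = \frac{2 m}{n + \sqrt{3}}$)
$- b{\left(141,-278 \right)} = - \frac{2 \cdot 141}{-278 + \sqrt{3}} = - \frac{282}{-278 + \sqrt{3}}$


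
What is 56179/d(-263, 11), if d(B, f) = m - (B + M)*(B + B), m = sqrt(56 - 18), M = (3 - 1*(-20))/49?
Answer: -9313262935872/22892517486029 - 134885779*sqrt(38)/45785034972058 ≈ -0.40684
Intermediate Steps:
M = 23/49 (M = (3 + 20)*(1/49) = 23*(1/49) = 23/49 ≈ 0.46939)
m = sqrt(38) ≈ 6.1644
d(B, f) = sqrt(38) - 2*B*(23/49 + B) (d(B, f) = sqrt(38) - (B + 23/49)*(B + B) = sqrt(38) - (23/49 + B)*2*B = sqrt(38) - 2*B*(23/49 + B))
56179/d(-263, 11) = 56179/(sqrt(38) - 2*(-263)**2 - 46/49*(-263)) = 56179/(sqrt(38) - 2*69169 + 12098/49) = 56179/(sqrt(38) - 138338 + 12098/49) = 56179/(-6766464/49 + sqrt(38))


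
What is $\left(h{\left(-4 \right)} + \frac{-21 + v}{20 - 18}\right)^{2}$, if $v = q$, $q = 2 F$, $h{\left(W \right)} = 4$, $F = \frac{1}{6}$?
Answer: $\frac{361}{9} \approx 40.111$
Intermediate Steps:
$F = \frac{1}{6} \approx 0.16667$
$q = \frac{1}{3}$ ($q = 2 \cdot \frac{1}{6} = \frac{1}{3} \approx 0.33333$)
$v = \frac{1}{3} \approx 0.33333$
$\left(h{\left(-4 \right)} + \frac{-21 + v}{20 - 18}\right)^{2} = \left(4 + \frac{-21 + \frac{1}{3}}{20 - 18}\right)^{2} = \left(4 - \frac{62}{3 \cdot 2}\right)^{2} = \left(4 - \frac{31}{3}\right)^{2} = \left(- \frac{19}{3}\right)^{2} = \frac{361}{9}$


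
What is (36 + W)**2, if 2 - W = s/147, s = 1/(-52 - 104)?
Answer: 759367587889/525876624 ≈ 1444.0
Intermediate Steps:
s = -1/156 (s = 1/(-156) = -1/156 ≈ -0.0064103)
W = 45865/22932 (W = 2 - (-1)/(156*147) = 2 - 1*(-1/22932) = 2 + 1/22932 = 45865/22932 ≈ 2.0000)
(36 + W)**2 = (36 + 45865/22932)**2 = (871417/22932)**2 = 759367587889/525876624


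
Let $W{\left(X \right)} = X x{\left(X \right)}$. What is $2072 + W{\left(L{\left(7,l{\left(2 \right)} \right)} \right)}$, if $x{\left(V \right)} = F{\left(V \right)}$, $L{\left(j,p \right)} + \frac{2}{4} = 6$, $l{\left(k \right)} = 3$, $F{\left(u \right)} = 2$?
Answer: $2083$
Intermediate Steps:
$L{\left(j,p \right)} = \frac{11}{2}$ ($L{\left(j,p \right)} = - \frac{1}{2} + 6 = \frac{11}{2}$)
$x{\left(V \right)} = 2$
$W{\left(X \right)} = 2 X$ ($W{\left(X \right)} = X 2 = 2 X$)
$2072 + W{\left(L{\left(7,l{\left(2 \right)} \right)} \right)} = 2072 + 2 \cdot \frac{11}{2} = 2072 + 11 = 2083$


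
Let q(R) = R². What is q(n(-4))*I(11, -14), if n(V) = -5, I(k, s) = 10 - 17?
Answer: -175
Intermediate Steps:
I(k, s) = -7
q(n(-4))*I(11, -14) = (-5)²*(-7) = 25*(-7) = -175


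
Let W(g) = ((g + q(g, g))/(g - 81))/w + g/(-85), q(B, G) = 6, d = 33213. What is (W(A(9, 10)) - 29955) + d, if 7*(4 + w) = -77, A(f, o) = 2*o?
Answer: 50674972/15555 ≈ 3257.8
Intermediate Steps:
w = -15 (w = -4 + (⅐)*(-77) = -4 - 11 = -15)
W(g) = -g/85 - (6 + g)/(15*(-81 + g)) (W(g) = ((g + 6)/(g - 81))/(-15) + g/(-85) = ((6 + g)/(-81 + g))*(-1/15) + g*(-1/85) = ((6 + g)/(-81 + g))*(-1/15) - g/85 = -(6 + g)/(15*(-81 + g)) - g/85 = -g/85 - (6 + g)/(15*(-81 + g)))
(W(A(9, 10)) - 29955) + d = ((-102 - 3*(2*10)² + 226*(2*10))/(255*(-81 + 2*10)) - 29955) + 33213 = ((-102 - 3*20² + 226*20)/(255*(-81 + 20)) - 29955) + 33213 = ((1/255)*(-102 - 3*400 + 4520)/(-61) - 29955) + 33213 = ((1/255)*(-1/61)*(-102 - 1200 + 4520) - 29955) + 33213 = ((1/255)*(-1/61)*3218 - 29955) + 33213 = (-3218/15555 - 29955) + 33213 = -465953243/15555 + 33213 = 50674972/15555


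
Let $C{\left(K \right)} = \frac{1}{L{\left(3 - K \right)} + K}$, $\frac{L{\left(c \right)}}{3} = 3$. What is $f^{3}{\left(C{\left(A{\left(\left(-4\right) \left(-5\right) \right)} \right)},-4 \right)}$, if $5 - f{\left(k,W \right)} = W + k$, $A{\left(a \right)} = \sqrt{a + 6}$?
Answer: $\frac{114829164}{166375} + \frac{708614 \sqrt{26}}{166375} \approx 711.9$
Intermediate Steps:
$L{\left(c \right)} = 9$ ($L{\left(c \right)} = 3 \cdot 3 = 9$)
$A{\left(a \right)} = \sqrt{6 + a}$
$C{\left(K \right)} = \frac{1}{9 + K}$
$f{\left(k,W \right)} = 5 - W - k$ ($f{\left(k,W \right)} = 5 - \left(W + k\right) = 5 - W - k$)
$f^{3}{\left(C{\left(A{\left(\left(-4\right) \left(-5\right) \right)} \right)},-4 \right)} = \left(5 - -4 - \frac{1}{9 + \sqrt{6 - -20}}\right)^{3} = \left(5 + 4 - \frac{1}{9 + \sqrt{6 + 20}}\right)^{3} = \left(5 + 4 - \frac{1}{9 + \sqrt{26}}\right)^{3} = \left(9 - \frac{1}{9 + \sqrt{26}}\right)^{3}$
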